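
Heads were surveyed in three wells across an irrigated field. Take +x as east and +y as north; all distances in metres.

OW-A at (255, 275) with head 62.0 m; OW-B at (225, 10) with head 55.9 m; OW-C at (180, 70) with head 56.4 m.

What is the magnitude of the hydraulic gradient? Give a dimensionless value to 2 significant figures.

0.027

Taking OW-A as reference: OW-B−OW-A = (-30, -265, -6.1); OW-C−OW-A = (-75, -205, -5.6).
Determinant of the coordinate differences = (-30)·(-205) − (-75)·(-265) = -13725.
∂h/∂x = [(-6.1)·(-205) − (-5.6)·(-265)] / -13725 = +0.01701
∂h/∂y = [(-30)·(-5.6) − (-75)·(-6.1)] / -13725 = +0.02109
|∇h| = √(0.01701² + 0.02109²) = 0.02709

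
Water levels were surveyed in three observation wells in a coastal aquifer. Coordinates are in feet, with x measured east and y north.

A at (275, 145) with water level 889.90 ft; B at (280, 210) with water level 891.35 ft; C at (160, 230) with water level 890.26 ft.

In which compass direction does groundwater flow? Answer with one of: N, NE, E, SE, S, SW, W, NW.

Taking A as reference: B−A = (5, 65, +1.45); C−A = (-115, 85, +0.36).
Solve a·Δx + b·Δy = Δh: det = 5·85 − (-115)·65 = 7900.
∂h/∂x = [(+1.45)·85 − (+0.36)·65] / 7900 = +0.01264
∂h/∂y = [5·(+0.36) − (-115)·(+1.45)] / 7900 = +0.02134
Flow = −∇h = (-0.01264 east, -0.02134 north), which points southwest.

SW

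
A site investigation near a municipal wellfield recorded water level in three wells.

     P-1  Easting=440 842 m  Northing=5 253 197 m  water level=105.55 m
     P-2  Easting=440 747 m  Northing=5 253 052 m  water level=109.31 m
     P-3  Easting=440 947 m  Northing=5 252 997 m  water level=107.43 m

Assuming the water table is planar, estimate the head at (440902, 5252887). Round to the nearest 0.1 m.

109.9 m

With h = a·x + b·y + c and P-1 as origin, the differences give:
  (-95)·a + (-145)·b = +3.76
  105·a + (-200)·b = +1.88
Eliminate b (×(-200) and ×(-145), subtract): 34225·a = -479.400 → a = ∂h/∂x = -0.01401
Back-substitute: b = ∂h/∂y = -0.01675.
h(440902, 5252887) = 105.55 + (-0.01401)·(60) + (-0.01675)·(-310) = 105.55 -0.840 +5.194 = 109.903 m.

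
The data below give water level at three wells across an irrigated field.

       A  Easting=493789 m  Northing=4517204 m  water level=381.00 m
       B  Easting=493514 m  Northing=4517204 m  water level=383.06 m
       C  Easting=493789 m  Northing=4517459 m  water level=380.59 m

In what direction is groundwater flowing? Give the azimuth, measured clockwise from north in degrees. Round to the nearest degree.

078°

∂h/∂x = (383.06 − 381.00) / (493514 − 493789) = -0.007491
∂h/∂y = (380.59 − 381.00) / (4517459 − 4517204) = -0.001608
Flow direction (−∇h) has components (+0.007491 E, +0.001608 N).
Azimuth = atan2(E, N) = atan2(+0.007491, +0.001608) = 77.9° ≈ 078°.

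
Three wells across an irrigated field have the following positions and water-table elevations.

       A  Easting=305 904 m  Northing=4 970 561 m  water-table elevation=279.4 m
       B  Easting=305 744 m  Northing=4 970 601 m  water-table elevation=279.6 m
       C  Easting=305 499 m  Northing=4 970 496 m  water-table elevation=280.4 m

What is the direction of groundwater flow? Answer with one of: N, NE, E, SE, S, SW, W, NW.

NE

Differences from A: to B (Δx, Δy, Δh) = (-160, 40, +0.2); to C = (-405, -65, +1.0).
Solve a·Δx + b·Δy = Δh: det = (-160)·(-65) − (-405)·40 = 26600.
∂h/∂x = [(+0.2)·(-65) − (+1.0)·40] / 26600 = -0.001992
∂h/∂y = [(-160)·(+1.0) − (-405)·(+0.2)] / 26600 = -0.002970
Flow = −∇h = (+0.001992 east, +0.002970 north), which points northeast.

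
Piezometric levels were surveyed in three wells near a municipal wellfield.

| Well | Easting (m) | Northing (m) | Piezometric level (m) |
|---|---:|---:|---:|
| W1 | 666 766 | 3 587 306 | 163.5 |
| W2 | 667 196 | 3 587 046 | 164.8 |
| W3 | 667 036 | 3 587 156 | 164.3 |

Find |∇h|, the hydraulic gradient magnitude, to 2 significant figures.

0.0026

Differences from W1: to W2 (Δx, Δy, Δh) = (430, -260, +1.3); to W3 = (270, -150, +0.8).
Solve a·Δx + b·Δy = Δh: det = 430·(-150) − 270·(-260) = 5700.
∂h/∂x = [(+1.3)·(-150) − (+0.8)·(-260)] / 5700 = +0.002281
∂h/∂y = [430·(+0.8) − 270·(+1.3)] / 5700 = -0.001228
|∇h| = √(0.002281² + -0.001228²) = 0.002591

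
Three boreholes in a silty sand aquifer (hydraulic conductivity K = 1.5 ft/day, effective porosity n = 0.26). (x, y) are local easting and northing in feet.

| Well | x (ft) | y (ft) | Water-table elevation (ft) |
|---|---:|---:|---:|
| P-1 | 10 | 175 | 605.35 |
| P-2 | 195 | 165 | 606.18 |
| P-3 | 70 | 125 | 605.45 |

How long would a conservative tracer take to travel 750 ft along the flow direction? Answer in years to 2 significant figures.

Three-point gradient (reference P-1): Δ to P-2 = (185, -10, +0.83), Δ to P-3 = (60, -50, +0.10).
∂h/∂x = +0.004682, ∂h/∂y = +0.003618 (det = -8650).
|∇h| = √(0.004682² + 0.003618²) = 0.005917
Seepage velocity v = K·i/n = 1.5 × 0.005917 / 0.26 = 0.03414 ft/day.
t = 750 / 0.03414 = 2.197e+04 days = 60.2 years.

60 years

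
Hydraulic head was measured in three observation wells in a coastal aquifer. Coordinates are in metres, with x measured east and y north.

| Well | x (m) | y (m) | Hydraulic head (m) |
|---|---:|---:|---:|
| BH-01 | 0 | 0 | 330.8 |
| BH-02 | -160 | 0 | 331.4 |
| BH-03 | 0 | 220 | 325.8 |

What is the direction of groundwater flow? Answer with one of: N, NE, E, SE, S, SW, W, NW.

N

∂h/∂x = (331.4 − 330.8) / (-160 − 0) = -0.003750
∂h/∂y = (325.8 − 330.8) / (220 − 0) = -0.02273
Flow = −∇h = (+0.003750 east, +0.02273 north), which points north.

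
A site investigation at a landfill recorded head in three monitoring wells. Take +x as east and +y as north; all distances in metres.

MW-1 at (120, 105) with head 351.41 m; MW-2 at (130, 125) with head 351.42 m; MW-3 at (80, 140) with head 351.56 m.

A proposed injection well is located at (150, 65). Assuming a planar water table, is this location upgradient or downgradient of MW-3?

downgradient

Taking MW-1 as reference: MW-2−MW-1 = (10, 20, +0.01); MW-3−MW-1 = (-40, 35, +0.15).
Solve a·Δx + b·Δy = Δh: det = 10·35 − (-40)·20 = 1150.
∂h/∂x = [(+0.01)·35 − (+0.15)·20] / 1150 = -0.002304
∂h/∂y = [10·(+0.15) − (-40)·(+0.01)] / 1150 = +0.001652
Head at (150, 65) = 351.41 + (-0.002304)·(30) + (+0.001652)·(-40) = 351.27 m.
That is lower than the 351.56 m at MW-3, so the point is downgradient.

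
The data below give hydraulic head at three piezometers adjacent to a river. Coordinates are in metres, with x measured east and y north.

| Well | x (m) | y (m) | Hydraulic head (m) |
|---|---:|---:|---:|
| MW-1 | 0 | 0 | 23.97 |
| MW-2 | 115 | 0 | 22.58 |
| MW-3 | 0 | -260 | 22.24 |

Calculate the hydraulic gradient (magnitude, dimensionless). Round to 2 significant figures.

0.014

∂h/∂x = (22.58 − 23.97) / (115 − 0) = -0.01209
∂h/∂y = (22.24 − 23.97) / (-260 − 0) = +0.006654
|∇h| = √(-0.01209² + 0.006654²) = 0.0138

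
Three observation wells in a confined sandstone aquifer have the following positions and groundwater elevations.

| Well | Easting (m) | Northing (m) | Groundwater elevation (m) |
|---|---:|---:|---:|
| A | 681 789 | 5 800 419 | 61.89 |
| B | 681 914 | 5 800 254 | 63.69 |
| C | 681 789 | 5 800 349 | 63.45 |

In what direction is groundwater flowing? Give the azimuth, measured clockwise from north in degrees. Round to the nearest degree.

Taking A as reference: B−A = (125, -165, +1.80); C−A = (0, -70, +1.56).
Solve a·Δx + b·Δy = Δh: det = 125·(-70) − 0·(-165) = -8750.
∂h/∂x = [(+1.80)·(-70) − (+1.56)·(-165)] / -8750 = -0.01502
∂h/∂y = [125·(+1.56) − 0·(+1.80)] / -8750 = -0.02229
Flow direction (−∇h) has components (+0.01502 E, +0.02229 N).
Azimuth = atan2(E, N) = atan2(+0.01502, +0.02229) = 34.0° ≈ 034°.

034°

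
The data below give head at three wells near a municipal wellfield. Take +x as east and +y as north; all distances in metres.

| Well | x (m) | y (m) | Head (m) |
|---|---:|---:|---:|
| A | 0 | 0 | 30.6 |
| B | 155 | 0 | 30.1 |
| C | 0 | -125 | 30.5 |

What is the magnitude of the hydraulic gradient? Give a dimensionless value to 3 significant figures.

0.00332

∂h/∂x = (30.1 − 30.6) / (155 − 0) = -0.003226
∂h/∂y = (30.5 − 30.6) / (-125 − 0) = +0.0008000
|∇h| = √(-0.003226² + 0.0008000²) = 0.003324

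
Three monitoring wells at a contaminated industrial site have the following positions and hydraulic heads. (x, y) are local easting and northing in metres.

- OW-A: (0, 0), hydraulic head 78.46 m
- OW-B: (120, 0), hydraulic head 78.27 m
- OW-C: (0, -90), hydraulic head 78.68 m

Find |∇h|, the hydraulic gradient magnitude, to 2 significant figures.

∂h/∂x = (78.27 − 78.46) / (120 − 0) = -0.001583
∂h/∂y = (78.68 − 78.46) / (-90 − 0) = -0.002444
|∇h| = √(-0.001583² + -0.002444²) = 0.002912

0.0029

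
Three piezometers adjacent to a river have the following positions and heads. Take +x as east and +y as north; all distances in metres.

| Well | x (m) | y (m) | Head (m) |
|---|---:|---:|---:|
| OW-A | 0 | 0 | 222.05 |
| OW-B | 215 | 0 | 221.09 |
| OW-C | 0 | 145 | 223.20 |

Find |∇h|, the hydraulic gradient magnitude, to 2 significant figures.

0.0091

∂h/∂x = (221.09 − 222.05) / (215 − 0) = -0.004465
∂h/∂y = (223.20 − 222.05) / (145 − 0) = +0.007931
|∇h| = √(-0.004465² + 0.007931²) = 0.009101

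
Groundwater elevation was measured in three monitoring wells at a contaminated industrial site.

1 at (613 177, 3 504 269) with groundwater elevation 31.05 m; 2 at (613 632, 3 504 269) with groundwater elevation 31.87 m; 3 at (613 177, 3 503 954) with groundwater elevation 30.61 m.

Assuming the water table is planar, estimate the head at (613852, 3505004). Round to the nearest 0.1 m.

∂h/∂x = (31.87 − 31.05) / (613632 − 613177) = +0.001802
∂h/∂y = (30.61 − 31.05) / (3503954 − 3504269) = +0.001397
h(613852, 3505004) = 31.05 + (+0.001802)·(675) + (+0.001397)·(735) = 31.05 +1.216 +1.027 = 33.293 m.

33.3 m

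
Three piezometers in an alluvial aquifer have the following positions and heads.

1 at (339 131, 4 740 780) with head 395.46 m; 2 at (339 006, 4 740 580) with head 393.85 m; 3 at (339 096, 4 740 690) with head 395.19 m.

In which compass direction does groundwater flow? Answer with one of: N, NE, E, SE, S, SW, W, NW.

With h = a·x + b·y + c and 1 as origin, the differences give:
  (-125)·a + (-200)·b = -1.61
  (-35)·a + (-90)·b = -0.27
Eliminate b (×(-90) and ×(-200), subtract): 4250·a = 90.900 → a = ∂h/∂x = +0.02139
Back-substitute: b = ∂h/∂y = -0.005318.
Flow = −∇h = (-0.02139 east, +0.005318 north), which points west.

W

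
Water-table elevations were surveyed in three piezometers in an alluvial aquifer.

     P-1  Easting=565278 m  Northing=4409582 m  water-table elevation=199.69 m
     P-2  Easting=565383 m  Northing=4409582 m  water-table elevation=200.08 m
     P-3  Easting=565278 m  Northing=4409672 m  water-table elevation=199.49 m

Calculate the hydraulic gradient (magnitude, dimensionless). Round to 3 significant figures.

0.00433

∂h/∂x = (200.08 − 199.69) / (565383 − 565278) = +0.003714
∂h/∂y = (199.49 − 199.69) / (4409672 − 4409582) = -0.002222
|∇h| = √(0.003714² + -0.002222²) = 0.004328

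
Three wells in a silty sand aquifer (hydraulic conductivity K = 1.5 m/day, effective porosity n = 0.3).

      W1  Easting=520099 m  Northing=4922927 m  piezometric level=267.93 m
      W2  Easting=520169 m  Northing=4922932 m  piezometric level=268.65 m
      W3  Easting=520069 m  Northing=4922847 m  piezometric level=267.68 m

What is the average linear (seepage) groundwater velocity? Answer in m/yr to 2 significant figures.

Differences from W1: to W2 (Δx, Δy, Δh) = (70, 5, +0.72); to W3 = (-30, -80, -0.25).
Solve a·Δx + b·Δy = Δh: det = 70·(-80) − (-30)·5 = -5450.
∂h/∂x = [(+0.72)·(-80) − (-0.25)·5] / -5450 = +0.01034
∂h/∂y = [70·(-0.25) − (-30)·(+0.72)] / -5450 = -0.0007523
|∇h| = √(0.01034² + -0.0007523²) = 0.01037
Seepage velocity v = K·i/n = 1.5 × 0.01037 / 0.3 = 0.05185 m/day = 18.94 m/yr.

19 m/yr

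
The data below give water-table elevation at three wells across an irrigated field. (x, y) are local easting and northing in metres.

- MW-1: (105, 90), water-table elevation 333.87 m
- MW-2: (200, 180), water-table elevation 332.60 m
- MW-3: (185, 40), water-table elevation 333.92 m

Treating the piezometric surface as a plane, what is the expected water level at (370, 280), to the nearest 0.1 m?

330.9 m

Taking MW-1 as reference: MW-2−MW-1 = (95, 90, -1.27); MW-3−MW-1 = (80, -50, +0.05).
Determinant of the coordinate differences = 95·(-50) − 80·90 = -11950.
∂h/∂x = [(-1.27)·(-50) − (+0.05)·90] / -11950 = -0.004937
∂h/∂y = [95·(+0.05) − 80·(-1.27)] / -11950 = -0.008900
h(370, 280) = 333.87 + (-0.004937)·(265) + (-0.008900)·(190) = 333.87 -1.308 -1.691 = 330.871 m.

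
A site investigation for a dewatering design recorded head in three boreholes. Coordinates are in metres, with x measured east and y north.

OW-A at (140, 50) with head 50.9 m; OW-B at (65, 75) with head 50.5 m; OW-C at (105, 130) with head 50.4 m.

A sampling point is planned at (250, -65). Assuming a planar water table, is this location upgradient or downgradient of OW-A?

upgradient

With h = a·x + b·y + c and OW-A as origin, the differences give:
  (-75)·a + 25·b = -0.4
  (-35)·a + 80·b = -0.5
Eliminate b (×80 and ×25, subtract): -5125·a = -19.50 → a = ∂h/∂x = +0.003805
Back-substitute: b = ∂h/∂y = -0.004585.
Head at (250, -65) = 50.9 + (+0.003805)·(110) + (-0.004585)·(-115) = 51.85 m.
That is higher than the 50.9 m at OW-A, so the point is upgradient.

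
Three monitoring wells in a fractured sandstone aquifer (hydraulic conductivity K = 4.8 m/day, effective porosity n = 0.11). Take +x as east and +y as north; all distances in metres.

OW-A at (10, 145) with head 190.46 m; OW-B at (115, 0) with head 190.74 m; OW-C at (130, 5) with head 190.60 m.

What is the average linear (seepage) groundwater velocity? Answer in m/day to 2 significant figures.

0.43 m/day

Differences from OW-A: to OW-B (Δx, Δy, Δh) = (105, -145, +0.28); to OW-C = (120, -140, +0.14).
Solve a·Δx + b·Δy = Δh: det = 105·(-140) − 120·(-145) = 2700.
∂h/∂x = [(+0.28)·(-140) − (+0.14)·(-145)] / 2700 = -0.007000
∂h/∂y = [105·(+0.14) − 120·(+0.28)] / 2700 = -0.007000
|∇h| = √(-0.007000² + -0.007000²) = 0.009899
Seepage velocity v = K·i/n = 4.8 × 0.009899 / 0.11 = 0.432 m/day.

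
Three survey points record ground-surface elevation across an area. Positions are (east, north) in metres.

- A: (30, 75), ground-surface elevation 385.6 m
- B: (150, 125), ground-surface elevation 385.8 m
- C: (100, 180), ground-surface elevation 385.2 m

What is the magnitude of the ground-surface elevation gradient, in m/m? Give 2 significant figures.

0.0082 m/m

Taking A as reference: B−A = (120, 50, +0.2); C−A = (70, 105, -0.4).
Determinant of the coordinate differences = 120·105 − 70·50 = 9100.
∂z/∂x = [(+0.2)·105 − (-0.4)·50] / 9100 = +0.004505
∂z/∂y = [120·(-0.4) − 70·(+0.2)] / 9100 = -0.006813
|∇f| = √(0.004505² + -0.006813²) = 0.008168 m/m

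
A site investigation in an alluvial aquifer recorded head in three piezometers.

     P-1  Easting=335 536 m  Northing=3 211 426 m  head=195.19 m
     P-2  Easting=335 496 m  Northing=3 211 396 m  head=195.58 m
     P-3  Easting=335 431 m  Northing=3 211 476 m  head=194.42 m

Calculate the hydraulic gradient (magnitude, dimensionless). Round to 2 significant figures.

0.014

With h = a·x + b·y + c and P-1 as origin, the differences give:
  (-40)·a + (-30)·b = +0.39
  (-105)·a + 50·b = -0.77
Eliminate b (×50 and ×(-30), subtract): -5150·a = -3.600 → a = ∂h/∂x = +0.0006990
Back-substitute: b = ∂h/∂y = -0.01393.
|∇h| = √(0.0006990² + -0.01393²) = 0.01395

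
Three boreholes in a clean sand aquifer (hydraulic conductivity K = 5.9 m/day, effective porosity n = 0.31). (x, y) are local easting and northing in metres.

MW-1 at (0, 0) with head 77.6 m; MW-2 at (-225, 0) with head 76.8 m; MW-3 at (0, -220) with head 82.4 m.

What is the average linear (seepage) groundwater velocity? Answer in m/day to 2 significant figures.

∂h/∂x = (76.8 − 77.6) / (-225 − 0) = +0.003556
∂h/∂y = (82.4 − 77.6) / (-220 − 0) = -0.02182
|∇h| = √(0.003556² + -0.02182²) = 0.02211
Seepage velocity v = K·i/n = 5.9 × 0.02211 / 0.31 = 0.4208 m/day.

0.42 m/day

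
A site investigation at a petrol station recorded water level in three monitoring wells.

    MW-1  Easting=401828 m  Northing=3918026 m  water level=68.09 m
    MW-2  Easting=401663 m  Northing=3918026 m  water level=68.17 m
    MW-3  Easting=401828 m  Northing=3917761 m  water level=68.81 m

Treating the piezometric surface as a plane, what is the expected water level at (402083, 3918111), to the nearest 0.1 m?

∂h/∂x = (68.17 − 68.09) / (401663 − 401828) = -0.0004848
∂h/∂y = (68.81 − 68.09) / (3917761 − 3918026) = -0.002717
h(402083, 3918111) = 68.09 + (-0.0004848)·(255) + (-0.002717)·(85) = 68.09 -0.124 -0.231 = 67.735 m.

67.7 m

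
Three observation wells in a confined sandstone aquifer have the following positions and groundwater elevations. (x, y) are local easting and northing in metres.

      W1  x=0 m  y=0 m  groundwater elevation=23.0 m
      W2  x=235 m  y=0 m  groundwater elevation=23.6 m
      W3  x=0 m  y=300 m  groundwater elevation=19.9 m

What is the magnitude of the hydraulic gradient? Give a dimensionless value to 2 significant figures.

0.011

∂h/∂x = (23.6 − 23.0) / (235 − 0) = +0.002553
∂h/∂y = (19.9 − 23.0) / (300 − 0) = -0.01033
|∇h| = √(0.002553² + -0.01033²) = 0.01064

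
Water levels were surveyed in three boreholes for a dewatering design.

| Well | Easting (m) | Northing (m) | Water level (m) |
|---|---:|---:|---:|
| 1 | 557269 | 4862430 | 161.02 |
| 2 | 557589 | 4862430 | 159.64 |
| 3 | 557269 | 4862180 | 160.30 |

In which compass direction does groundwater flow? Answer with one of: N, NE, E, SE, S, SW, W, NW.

∂h/∂x = (159.64 − 161.02) / (557589 − 557269) = -0.004313
∂h/∂y = (160.30 − 161.02) / (4862180 − 4862430) = +0.002880
Flow = −∇h = (+0.004313 east, -0.002880 north), which points southeast.

SE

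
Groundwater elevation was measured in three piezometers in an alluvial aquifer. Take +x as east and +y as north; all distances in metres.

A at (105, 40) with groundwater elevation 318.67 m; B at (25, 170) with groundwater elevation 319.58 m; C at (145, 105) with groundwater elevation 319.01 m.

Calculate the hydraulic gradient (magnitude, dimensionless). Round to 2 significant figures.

0.0063

Differences from A: to B (Δx, Δy, Δh) = (-80, 130, +0.91); to C = (40, 65, +0.34).
Solve a·Δx + b·Δy = Δh: det = (-80)·65 − 40·130 = -10400.
∂h/∂x = [(+0.91)·65 − (+0.34)·130] / -10400 = -0.001438
∂h/∂y = [(-80)·(+0.34) − 40·(+0.91)] / -10400 = +0.006115
|∇h| = √(-0.001438² + 0.006115²) = 0.006282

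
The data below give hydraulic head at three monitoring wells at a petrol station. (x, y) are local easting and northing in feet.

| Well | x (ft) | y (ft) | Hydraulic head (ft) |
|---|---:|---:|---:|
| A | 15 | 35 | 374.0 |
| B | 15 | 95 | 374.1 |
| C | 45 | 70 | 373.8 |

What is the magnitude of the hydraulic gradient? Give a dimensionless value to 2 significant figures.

0.0088

Three-point gradient (reference A): Δ to B = (0, 60, +0.1), Δ to C = (30, 35, -0.2).
∂h/∂x = -0.008611, ∂h/∂y = +0.001667 (det = -1800).
|∇h| = √(-0.008611² + 0.001667²) = 0.008771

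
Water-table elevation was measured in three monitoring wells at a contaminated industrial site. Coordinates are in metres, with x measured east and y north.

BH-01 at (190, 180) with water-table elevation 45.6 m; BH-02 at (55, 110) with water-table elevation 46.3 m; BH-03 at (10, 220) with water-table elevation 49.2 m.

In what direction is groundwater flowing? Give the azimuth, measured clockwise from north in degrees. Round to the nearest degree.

142°

Differences from BH-01: to BH-02 (Δx, Δy, Δh) = (-135, -70, +0.7); to BH-03 = (-180, 40, +3.6).
Determinant of the coordinate differences = (-135)·40 − (-180)·(-70) = -18000.
∂h/∂x = [(+0.7)·40 − (+3.6)·(-70)] / -18000 = -0.01556
∂h/∂y = [(-135)·(+3.6) − (-180)·(+0.7)] / -18000 = +0.02000
Flow direction (−∇h) has components (+0.01556 E, -0.02000 N).
Azimuth = atan2(E, N) = atan2(+0.01556, -0.02000) = 142.1° ≈ 142°.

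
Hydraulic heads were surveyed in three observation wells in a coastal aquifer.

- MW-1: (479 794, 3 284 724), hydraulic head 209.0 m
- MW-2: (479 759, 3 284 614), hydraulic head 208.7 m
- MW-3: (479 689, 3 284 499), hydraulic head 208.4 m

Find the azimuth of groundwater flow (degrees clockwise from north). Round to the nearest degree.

172°

With h = a·x + b·y + c and MW-1 as origin, the differences give:
  (-35)·a + (-110)·b = -0.3
  (-105)·a + (-225)·b = -0.6
Eliminate b (×(-225) and ×(-110), subtract): -3675·a = 1.50 → a = ∂h/∂x = -0.0004082
Back-substitute: b = ∂h/∂y = +0.002857.
Flow direction (−∇h) has components (+0.0004082 E, -0.002857 N).
Azimuth = atan2(E, N) = atan2(+0.0004082, -0.002857) = 171.9° ≈ 172°.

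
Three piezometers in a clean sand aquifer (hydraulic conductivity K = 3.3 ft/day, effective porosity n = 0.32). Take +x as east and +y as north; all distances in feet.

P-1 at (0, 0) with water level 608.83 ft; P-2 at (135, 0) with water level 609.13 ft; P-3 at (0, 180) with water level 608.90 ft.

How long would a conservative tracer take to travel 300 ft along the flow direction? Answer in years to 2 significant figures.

∂h/∂x = (609.13 − 608.83) / (135 − 0) = +0.002222
∂h/∂y = (608.90 − 608.83) / (180 − 0) = +0.0003889
|∇h| = √(0.002222² + 0.0003889²) = 0.002256
Seepage velocity v = K·i/n = 3.3 × 0.002256 / 0.32 = 0.02327 ft/day.
t = 300 / 0.02327 = 1.289e+04 days = 35.3 years.

35 years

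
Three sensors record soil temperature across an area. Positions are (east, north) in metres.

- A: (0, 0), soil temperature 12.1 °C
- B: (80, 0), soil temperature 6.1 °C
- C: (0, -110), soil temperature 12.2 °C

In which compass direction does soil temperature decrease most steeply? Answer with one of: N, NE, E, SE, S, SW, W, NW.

∂T/∂x = (6.1 − 12.1) / (80 − 0) = -0.07500
∂T/∂y = (12.2 − 12.1) / (-110 − 0) = -0.0009091
Steepest decrease is along −∇f = (+0.07500 E, +0.0009091 N) → east.

E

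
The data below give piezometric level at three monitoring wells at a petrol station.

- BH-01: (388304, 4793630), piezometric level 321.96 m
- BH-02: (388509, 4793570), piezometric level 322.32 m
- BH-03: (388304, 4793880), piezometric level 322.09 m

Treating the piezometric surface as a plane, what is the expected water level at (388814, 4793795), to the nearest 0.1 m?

With h = a·x + b·y + c and BH-01 as origin, the differences give:
  205·a + (-60)·b = +0.36
  0·a + 250·b = +0.13
Eliminate b (×250 and ×(-60), subtract): 51250·a = 97.800 → a = ∂h/∂x = +0.001908
Back-substitute: b = ∂h/∂y = +0.0005200.
h(388814, 4793795) = 321.96 + (+0.001908)·(510) + (+0.0005200)·(165) = 321.96 +0.973 +0.086 = 323.019 m.

323.0 m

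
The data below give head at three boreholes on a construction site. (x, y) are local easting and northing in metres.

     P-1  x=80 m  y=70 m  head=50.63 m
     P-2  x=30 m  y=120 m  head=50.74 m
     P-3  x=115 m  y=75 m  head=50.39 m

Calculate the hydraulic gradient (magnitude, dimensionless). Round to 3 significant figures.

0.00748

With h = a·x + b·y + c and P-1 as origin, the differences give:
  (-50)·a + 50·b = +0.11
  35·a + 5·b = -0.24
Eliminate b (×5 and ×50, subtract): -2000·a = 12.550 → a = ∂h/∂x = -0.006275
Back-substitute: b = ∂h/∂y = -0.004075.
|∇h| = √(-0.006275² + -0.004075²) = 0.007482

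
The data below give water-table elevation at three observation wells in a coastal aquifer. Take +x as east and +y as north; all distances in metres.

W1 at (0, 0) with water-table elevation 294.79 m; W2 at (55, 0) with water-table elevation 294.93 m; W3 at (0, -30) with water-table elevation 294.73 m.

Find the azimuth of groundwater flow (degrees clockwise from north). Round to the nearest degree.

∂h/∂x = (294.93 − 294.79) / (55 − 0) = +0.002545
∂h/∂y = (294.73 − 294.79) / (-30 − 0) = +0.002000
Flow direction (−∇h) has components (-0.002545 E, -0.002000 N).
Azimuth = atan2(E, N) = atan2(-0.002545, -0.002000) = 231.8° ≈ 232°.

232°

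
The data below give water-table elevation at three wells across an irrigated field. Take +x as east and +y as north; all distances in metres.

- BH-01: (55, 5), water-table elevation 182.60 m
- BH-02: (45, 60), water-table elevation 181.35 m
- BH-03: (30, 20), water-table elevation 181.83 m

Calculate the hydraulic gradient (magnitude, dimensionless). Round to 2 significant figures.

Differences from BH-01: to BH-02 (Δx, Δy, Δh) = (-10, 55, -1.25); to BH-03 = (-25, 15, -0.77).
Solve a·Δx + b·Δy = Δh: det = (-10)·15 − (-25)·55 = 1225.
∂h/∂x = [(-1.25)·15 − (-0.77)·55] / 1225 = +0.01927
∂h/∂y = [(-10)·(-0.77) − (-25)·(-1.25)] / 1225 = -0.01922
|∇h| = √(0.01927² + -0.01922²) = 0.02722

0.027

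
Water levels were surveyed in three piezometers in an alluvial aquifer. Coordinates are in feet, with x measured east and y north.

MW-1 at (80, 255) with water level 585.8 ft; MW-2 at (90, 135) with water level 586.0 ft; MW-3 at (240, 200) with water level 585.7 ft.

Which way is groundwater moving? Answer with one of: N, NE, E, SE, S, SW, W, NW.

NE

Differences from MW-1: to MW-2 (Δx, Δy, Δh) = (10, -120, +0.2); to MW-3 = (160, -55, -0.1).
Solve a·Δx + b·Δy = Δh: det = 10·(-55) − 160·(-120) = 18650.
∂h/∂x = [(+0.2)·(-55) − (-0.1)·(-120)] / 18650 = -0.001233
∂h/∂y = [10·(-0.1) − 160·(+0.2)] / 18650 = -0.001769
Flow = −∇h = (+0.001233 east, +0.001769 north), which points northeast.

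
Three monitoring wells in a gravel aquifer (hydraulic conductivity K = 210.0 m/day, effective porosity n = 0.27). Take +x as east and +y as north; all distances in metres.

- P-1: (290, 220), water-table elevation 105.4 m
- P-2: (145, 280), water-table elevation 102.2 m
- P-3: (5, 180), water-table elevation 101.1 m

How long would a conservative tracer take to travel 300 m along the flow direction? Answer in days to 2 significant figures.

18 days

Three-point gradient (reference P-1): Δ to P-2 = (-145, 60, -3.2), Δ to P-3 = (-285, -40, -4.3).
∂h/∂x = +0.01686, ∂h/∂y = -0.01260 (det = 22900).
|∇h| = √(0.01686² + -0.01260²) = 0.02105
Seepage velocity v = K·i/n = 210.0 × 0.02105 / 0.27 = 16.37 m/day.
t = 300 / 16.37 = 18.33 days.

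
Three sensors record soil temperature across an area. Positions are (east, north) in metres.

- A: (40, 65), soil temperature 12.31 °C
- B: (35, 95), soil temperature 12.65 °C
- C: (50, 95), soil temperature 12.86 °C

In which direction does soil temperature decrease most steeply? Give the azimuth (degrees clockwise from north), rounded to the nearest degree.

With T = a·x + b·y + c and A as origin, the differences give:
  (-5)·a + 30·b = +0.34
  10·a + 30·b = +0.55
Eliminate b (×30 and ×30, subtract): -450·a = -6.300 → a = ∂T/∂x = +0.01400
Back-substitute: b = ∂T/∂y = +0.01367.
Steepest decrease is along −∇f: components (-0.01400 E, -0.01367 N).
Azimuth = atan2(-0.01400, -0.01367) = 225.7° ≈ 226°.

226°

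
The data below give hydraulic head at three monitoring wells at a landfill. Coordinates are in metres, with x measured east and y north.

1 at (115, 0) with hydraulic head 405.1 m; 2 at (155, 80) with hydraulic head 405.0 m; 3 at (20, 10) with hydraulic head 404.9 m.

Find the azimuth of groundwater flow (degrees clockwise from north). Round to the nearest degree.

319°

With h = a·x + b·y + c and 1 as origin, the differences give:
  40·a + 80·b = -0.1
  (-95)·a + 10·b = -0.2
Eliminate b (×10 and ×80, subtract): 8000·a = 15.00 → a = ∂h/∂x = +0.001875
Back-substitute: b = ∂h/∂y = -0.002188.
Flow direction (−∇h) has components (-0.001875 E, +0.002188 N).
Azimuth = atan2(E, N) = atan2(-0.001875, +0.002188) = 319.4° ≈ 319°.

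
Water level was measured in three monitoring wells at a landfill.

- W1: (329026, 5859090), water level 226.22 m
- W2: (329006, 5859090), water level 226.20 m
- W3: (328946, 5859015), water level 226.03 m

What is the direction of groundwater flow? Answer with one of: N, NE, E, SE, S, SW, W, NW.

SW

Differences from W1: to W2 (Δx, Δy, Δh) = (-20, 0, -0.02); to W3 = (-80, -75, -0.19).
Determinant of the coordinate differences = (-20)·(-75) − (-80)·0 = 1500.
∂h/∂x = [(-0.02)·(-75) − (-0.19)·0] / 1500 = +0.001000
∂h/∂y = [(-20)·(-0.19) − (-80)·(-0.02)] / 1500 = +0.001467
Flow = −∇h = (-0.001000 east, -0.001467 north), which points southwest.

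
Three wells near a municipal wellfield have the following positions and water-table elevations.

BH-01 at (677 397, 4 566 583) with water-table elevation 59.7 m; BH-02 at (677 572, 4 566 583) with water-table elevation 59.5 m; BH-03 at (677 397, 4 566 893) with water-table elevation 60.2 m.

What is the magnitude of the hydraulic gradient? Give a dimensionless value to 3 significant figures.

0.00198

∂h/∂x = (59.5 − 59.7) / (677572 − 677397) = -0.001143
∂h/∂y = (60.2 − 59.7) / (4566893 − 4566583) = +0.001613
|∇h| = √(-0.001143² + 0.001613²) = 0.001977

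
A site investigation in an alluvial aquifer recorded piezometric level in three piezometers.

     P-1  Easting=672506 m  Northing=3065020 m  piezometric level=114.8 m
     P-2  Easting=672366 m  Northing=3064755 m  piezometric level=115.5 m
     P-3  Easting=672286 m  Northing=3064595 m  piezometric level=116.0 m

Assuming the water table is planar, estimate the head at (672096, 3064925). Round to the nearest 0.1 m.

108.9 m

With h = a·x + b·y + c and P-1 as origin, the differences give:
  (-140)·a + (-265)·b = +0.7
  (-220)·a + (-425)·b = +1.2
Eliminate b (×(-425) and ×(-265), subtract): 1200·a = 20.50 → a = ∂h/∂x = +0.01708
Back-substitute: b = ∂h/∂y = -0.01167.
h(672096, 3064925) = 114.8 + (+0.01708)·(-410) + (-0.01167)·(-95) = 114.8 -7.004 +1.108 = 108.904 m.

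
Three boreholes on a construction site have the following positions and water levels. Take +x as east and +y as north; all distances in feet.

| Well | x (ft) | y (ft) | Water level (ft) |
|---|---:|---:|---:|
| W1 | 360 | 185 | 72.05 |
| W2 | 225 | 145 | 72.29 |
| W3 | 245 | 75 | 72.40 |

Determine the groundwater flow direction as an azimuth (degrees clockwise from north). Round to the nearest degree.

032°

Differences from W1: to W2 (Δx, Δy, Δh) = (-135, -40, +0.24); to W3 = (-115, -110, +0.35).
Solve a·Δx + b·Δy = Δh: det = (-135)·(-110) − (-115)·(-40) = 10250.
∂h/∂x = [(+0.24)·(-110) − (+0.35)·(-40)] / 10250 = -0.001210
∂h/∂y = [(-135)·(+0.35) − (-115)·(+0.24)] / 10250 = -0.001917
Flow direction (−∇h) has components (+0.001210 E, +0.001917 N).
Azimuth = atan2(E, N) = atan2(+0.001210, +0.001917) = 32.3° ≈ 032°.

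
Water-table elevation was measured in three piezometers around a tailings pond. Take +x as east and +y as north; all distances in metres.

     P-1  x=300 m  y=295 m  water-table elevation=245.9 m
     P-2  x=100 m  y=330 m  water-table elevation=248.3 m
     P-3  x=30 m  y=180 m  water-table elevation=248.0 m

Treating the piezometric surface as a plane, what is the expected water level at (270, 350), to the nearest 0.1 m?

Taking P-1 as reference: P-2−P-1 = (-200, 35, +2.4); P-3−P-1 = (-270, -115, +2.1).
Determinant of the coordinate differences = (-200)·(-115) − (-270)·35 = 32450.
∂h/∂x = [(+2.4)·(-115) − (+2.1)·35] / 32450 = -0.01077
∂h/∂y = [(-200)·(+2.1) − (-270)·(+2.4)] / 32450 = +0.007026
h(270, 350) = 245.9 + (-0.01077)·(-30) + (+0.007026)·(55) = 245.9 +0.323 +0.386 = 246.610 m.

246.6 m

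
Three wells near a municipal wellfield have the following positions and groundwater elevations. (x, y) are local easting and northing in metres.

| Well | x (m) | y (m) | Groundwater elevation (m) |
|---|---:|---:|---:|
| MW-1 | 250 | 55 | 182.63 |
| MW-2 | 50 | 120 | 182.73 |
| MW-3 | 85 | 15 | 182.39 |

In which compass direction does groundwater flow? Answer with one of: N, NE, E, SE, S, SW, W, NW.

Taking MW-1 as reference: MW-2−MW-1 = (-200, 65, +0.10); MW-3−MW-1 = (-165, -40, -0.24).
Determinant of the coordinate differences = (-200)·(-40) − (-165)·65 = 18725.
∂h/∂x = [(+0.10)·(-40) − (-0.24)·65] / 18725 = +0.0006195
∂h/∂y = [(-200)·(-0.24) − (-165)·(+0.10)] / 18725 = +0.003445
Flow = −∇h = (-0.0006195 east, -0.003445 north), which points south.

S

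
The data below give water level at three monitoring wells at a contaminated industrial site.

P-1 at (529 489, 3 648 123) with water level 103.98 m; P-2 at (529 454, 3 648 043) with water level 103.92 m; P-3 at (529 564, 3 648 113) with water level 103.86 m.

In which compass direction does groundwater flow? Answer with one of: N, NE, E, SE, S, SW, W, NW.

SE

Taking P-1 as reference: P-2−P-1 = (-35, -80, -0.06); P-3−P-1 = (75, -10, -0.12).
Determinant of the coordinate differences = (-35)·(-10) − 75·(-80) = 6350.
∂h/∂x = [(-0.06)·(-10) − (-0.12)·(-80)] / 6350 = -0.001417
∂h/∂y = [(-35)·(-0.12) − 75·(-0.06)] / 6350 = +0.001370
Flow = −∇h = (+0.001417 east, -0.001370 north), which points southeast.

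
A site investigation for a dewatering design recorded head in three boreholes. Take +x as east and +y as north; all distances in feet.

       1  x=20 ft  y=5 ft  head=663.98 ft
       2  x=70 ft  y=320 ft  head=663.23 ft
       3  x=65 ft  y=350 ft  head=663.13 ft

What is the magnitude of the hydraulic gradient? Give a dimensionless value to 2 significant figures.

Taking 1 as reference: 2−1 = (50, 315, -0.75); 3−1 = (45, 345, -0.85).
Determinant of the coordinate differences = 50·345 − 45·315 = 3075.
∂h/∂x = [(-0.75)·345 − (-0.85)·315] / 3075 = +0.002927
∂h/∂y = [50·(-0.85) − 45·(-0.75)] / 3075 = -0.002846
|∇h| = √(0.002927² + -0.002846²) = 0.004083

0.0041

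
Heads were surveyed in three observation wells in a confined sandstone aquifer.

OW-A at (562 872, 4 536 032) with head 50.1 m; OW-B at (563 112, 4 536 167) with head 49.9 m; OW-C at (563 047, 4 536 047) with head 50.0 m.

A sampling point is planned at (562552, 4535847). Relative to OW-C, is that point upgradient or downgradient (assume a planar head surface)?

upgradient

Taking OW-A as reference: OW-B−OW-A = (240, 135, -0.2); OW-C−OW-A = (175, 15, -0.1).
Determinant of the coordinate differences = 240·15 − 175·135 = -20025.
∂h/∂x = [(-0.2)·15 − (-0.1)·135] / -20025 = -0.0005243
∂h/∂y = [240·(-0.1) − 175·(-0.2)] / -20025 = -0.0005493
Head at (562552, 4535847) = 50.1 + (-0.0005243)·(-320) + (-0.0005493)·(-185) = 50.37 m.
That is higher than the 50.0 m at OW-C, so the point is upgradient.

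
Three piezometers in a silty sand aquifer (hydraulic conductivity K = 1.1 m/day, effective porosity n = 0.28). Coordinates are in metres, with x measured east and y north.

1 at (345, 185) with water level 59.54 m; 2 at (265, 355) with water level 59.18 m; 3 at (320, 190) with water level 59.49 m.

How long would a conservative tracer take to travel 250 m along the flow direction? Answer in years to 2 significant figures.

With h = a·x + b·y + c and 1 as origin, the differences give:
  (-80)·a + 170·b = -0.36
  (-25)·a + 5·b = -0.05
Eliminate b (×5 and ×170, subtract): 3850·a = 6.700 → a = ∂h/∂x = +0.001740
Back-substitute: b = ∂h/∂y = -0.001299.
|∇h| = √(0.001740² + -0.001299²) = 0.002171
Seepage velocity v = K·i/n = 1.1 × 0.002171 / 0.28 = 0.008529 m/day.
t = 250 / 0.008529 = 2.931e+04 days = 80.2 years.

80 years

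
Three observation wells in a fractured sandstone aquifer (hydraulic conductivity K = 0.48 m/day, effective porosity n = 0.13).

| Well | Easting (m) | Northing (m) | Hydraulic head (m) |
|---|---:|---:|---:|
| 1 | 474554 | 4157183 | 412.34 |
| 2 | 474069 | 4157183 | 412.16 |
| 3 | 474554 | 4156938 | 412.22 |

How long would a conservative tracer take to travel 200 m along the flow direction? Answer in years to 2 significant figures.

240 years

∂h/∂x = (412.16 − 412.34) / (474069 − 474554) = +0.0003711
∂h/∂y = (412.22 − 412.34) / (4156938 − 4157183) = +0.0004898
|∇h| = √(0.0003711² + 0.0004898²) = 0.0006145
Seepage velocity v = K·i/n = 0.48 × 0.0006145 / 0.13 = 0.002269 m/day.
t = 200 / 0.002269 = 8.814e+04 days = 241 years.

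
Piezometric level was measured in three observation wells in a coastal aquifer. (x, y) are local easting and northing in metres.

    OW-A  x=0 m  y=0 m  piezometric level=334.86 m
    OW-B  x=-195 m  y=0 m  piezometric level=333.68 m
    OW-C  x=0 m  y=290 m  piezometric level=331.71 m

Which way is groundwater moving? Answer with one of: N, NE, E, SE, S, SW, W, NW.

∂h/∂x = (333.68 − 334.86) / (-195 − 0) = +0.006051
∂h/∂y = (331.71 − 334.86) / (290 − 0) = -0.01086
Flow = −∇h = (-0.006051 east, +0.01086 north), which points northwest.

NW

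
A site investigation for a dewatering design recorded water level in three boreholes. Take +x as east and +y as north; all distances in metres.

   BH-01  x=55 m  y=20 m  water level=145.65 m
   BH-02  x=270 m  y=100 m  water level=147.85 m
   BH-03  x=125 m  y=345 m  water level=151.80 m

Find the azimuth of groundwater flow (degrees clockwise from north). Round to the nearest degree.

Three-point gradient (reference BH-01): Δ to BH-02 = (215, 80, +2.20), Δ to BH-03 = (70, 325, +6.15).
∂h/∂x = +0.003469, ∂h/∂y = +0.01818 (det = 64275).
Flow direction (−∇h) has components (-0.003469 E, -0.01818 N).
Azimuth = atan2(E, N) = atan2(-0.003469, -0.01818) = 190.8° ≈ 191°.

191°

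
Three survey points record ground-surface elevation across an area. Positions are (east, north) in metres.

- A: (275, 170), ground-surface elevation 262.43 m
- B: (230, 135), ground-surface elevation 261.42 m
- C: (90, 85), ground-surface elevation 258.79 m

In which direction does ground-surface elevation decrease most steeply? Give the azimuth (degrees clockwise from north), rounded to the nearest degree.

Differences from A: to B (Δx, Δy, Δh) = (-45, -35, -1.01); to C = (-185, -85, -3.64).
Determinant of the coordinate differences = (-45)·(-85) − (-185)·(-35) = -2650.
∂z/∂x = [(-1.01)·(-85) − (-3.64)·(-35)] / -2650 = +0.01568
∂z/∂y = [(-45)·(-3.64) − (-185)·(-1.01)] / -2650 = +0.008698
Steepest decrease is along −∇f: components (-0.01568 E, -0.008698 N).
Azimuth = atan2(-0.01568, -0.008698) = 241.0° ≈ 241°.

241°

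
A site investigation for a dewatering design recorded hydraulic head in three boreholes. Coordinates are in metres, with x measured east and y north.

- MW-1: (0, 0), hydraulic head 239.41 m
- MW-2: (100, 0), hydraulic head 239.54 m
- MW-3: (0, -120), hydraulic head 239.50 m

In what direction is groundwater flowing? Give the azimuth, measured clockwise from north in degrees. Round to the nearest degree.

300°

∂h/∂x = (239.54 − 239.41) / (100 − 0) = +0.001300
∂h/∂y = (239.50 − 239.41) / (-120 − 0) = -0.0007500
Flow direction (−∇h) has components (-0.001300 E, +0.0007500 N).
Azimuth = atan2(E, N) = atan2(-0.001300, +0.0007500) = 300.0° ≈ 300°.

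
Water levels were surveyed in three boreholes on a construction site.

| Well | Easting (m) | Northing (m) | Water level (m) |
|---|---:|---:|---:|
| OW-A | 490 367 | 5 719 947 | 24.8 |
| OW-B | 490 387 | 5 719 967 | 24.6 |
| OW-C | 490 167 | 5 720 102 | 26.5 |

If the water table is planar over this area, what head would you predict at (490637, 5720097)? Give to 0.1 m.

22.2 m

Taking OW-A as reference: OW-B−OW-A = (20, 20, -0.2); OW-C−OW-A = (-200, 155, +1.7).
Solve a·Δx + b·Δy = Δh: det = 20·155 − (-200)·20 = 7100.
∂h/∂x = [(-0.2)·155 − (+1.7)·20] / 7100 = -0.009155
∂h/∂y = [20·(+1.7) − (-200)·(-0.2)] / 7100 = -0.0008451
h(490637, 5720097) = 24.8 + (-0.009155)·(270) + (-0.0008451)·(150) = 24.8 -2.472 -0.127 = 22.201 m.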